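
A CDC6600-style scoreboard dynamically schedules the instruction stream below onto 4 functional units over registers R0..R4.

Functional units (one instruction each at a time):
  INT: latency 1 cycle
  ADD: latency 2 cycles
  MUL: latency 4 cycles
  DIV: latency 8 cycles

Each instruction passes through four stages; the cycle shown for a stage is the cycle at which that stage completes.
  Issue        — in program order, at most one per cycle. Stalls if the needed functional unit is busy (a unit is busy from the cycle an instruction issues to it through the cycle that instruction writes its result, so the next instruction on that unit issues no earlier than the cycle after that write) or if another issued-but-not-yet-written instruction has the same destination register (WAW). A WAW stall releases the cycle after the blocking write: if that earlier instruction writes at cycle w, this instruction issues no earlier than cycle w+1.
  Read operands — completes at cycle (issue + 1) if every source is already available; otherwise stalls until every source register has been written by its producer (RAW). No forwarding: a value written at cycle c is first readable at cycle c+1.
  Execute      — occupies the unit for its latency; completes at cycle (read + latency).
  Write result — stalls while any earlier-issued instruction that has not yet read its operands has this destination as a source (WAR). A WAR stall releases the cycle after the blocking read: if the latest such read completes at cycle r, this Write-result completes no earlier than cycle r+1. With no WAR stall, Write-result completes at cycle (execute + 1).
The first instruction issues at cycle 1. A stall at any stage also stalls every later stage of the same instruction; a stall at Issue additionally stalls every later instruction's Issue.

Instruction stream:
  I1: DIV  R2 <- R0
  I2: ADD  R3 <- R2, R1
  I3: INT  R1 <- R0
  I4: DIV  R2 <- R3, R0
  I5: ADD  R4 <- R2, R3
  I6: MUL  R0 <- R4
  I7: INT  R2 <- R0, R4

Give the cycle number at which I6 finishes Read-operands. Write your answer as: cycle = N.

cycle = 30

cycle 1: issue I1 (DIV)
cycle 2: I1 read-ops, issue I2 (ADD)
cycle 3: issue I3 (INT)
cycle 4: I3 read-ops
cycle 5: I3 finished on INT
cycle 10: I1 finished on DIV
cycle 11: I1→R2
cycle 12: I2 read-ops, issue I4 (DIV)
cycle 13: I3→R1
cycle 14: I2 finished on ADD
cycle 15: I2→R3
cycle 16: I4 read-ops, issue I5 (ADD)
cycle 17: issue I6 (MUL)
cycle 24: I4 finished on DIV
cycle 25: I4→R2
cycle 26: I5 read-ops, issue I7 (INT)
cycle 28: I5 finished on ADD
cycle 29: I5→R4
cycle 30: I6 read-ops
cycle 34: I6 finished on MUL
cycle 35: I6→R0
cycle 36: I7 read-ops
cycle 37: I7 finished on INT
cycle 38: I7→R2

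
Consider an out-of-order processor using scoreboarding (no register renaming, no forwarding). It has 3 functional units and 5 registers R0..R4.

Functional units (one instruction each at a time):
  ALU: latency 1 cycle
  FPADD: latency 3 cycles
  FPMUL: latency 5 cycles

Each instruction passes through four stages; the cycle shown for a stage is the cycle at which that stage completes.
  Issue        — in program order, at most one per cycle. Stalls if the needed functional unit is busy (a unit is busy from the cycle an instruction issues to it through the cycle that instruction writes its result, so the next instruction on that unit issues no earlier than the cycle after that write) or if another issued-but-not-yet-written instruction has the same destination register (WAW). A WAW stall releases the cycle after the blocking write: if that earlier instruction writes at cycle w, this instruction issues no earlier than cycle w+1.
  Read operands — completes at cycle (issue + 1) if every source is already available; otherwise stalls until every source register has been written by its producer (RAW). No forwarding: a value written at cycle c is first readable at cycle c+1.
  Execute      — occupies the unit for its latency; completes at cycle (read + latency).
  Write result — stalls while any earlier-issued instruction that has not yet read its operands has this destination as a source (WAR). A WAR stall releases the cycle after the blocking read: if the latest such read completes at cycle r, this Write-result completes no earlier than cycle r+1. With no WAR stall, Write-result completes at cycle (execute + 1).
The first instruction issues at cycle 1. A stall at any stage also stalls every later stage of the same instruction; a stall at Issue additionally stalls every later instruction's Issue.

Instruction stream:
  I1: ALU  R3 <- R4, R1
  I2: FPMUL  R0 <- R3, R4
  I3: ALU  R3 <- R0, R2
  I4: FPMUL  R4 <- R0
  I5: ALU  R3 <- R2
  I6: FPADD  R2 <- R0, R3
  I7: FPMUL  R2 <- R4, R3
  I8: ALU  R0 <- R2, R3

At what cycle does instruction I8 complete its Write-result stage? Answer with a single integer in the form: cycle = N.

[1] I1 issues→ALU
[2] I1 reads | I2 issues→FPMUL
[3] I1 exec-done
[4] I1 writes R3
[5] I2 reads | I3 issues→ALU
[10] I2 exec-done
[11] I2 writes R0
[12] I3 reads | I4 issues→FPMUL
[13] I3 exec-done | I4 reads
[14] I3 writes R3
[15] I5 issues→ALU
[16] I5 reads | I6 issues→FPADD
[17] I5 exec-done
[18] I4 exec-done | I5 writes R3
[19] I4 writes R4 | I6 reads
[22] I6 exec-done
[23] I6 writes R2
[24] I7 issues→FPMUL
[25] I7 reads | I8 issues→ALU
[30] I7 exec-done
[31] I7 writes R2
[32] I8 reads
[33] I8 exec-done
[34] I8 writes R0

cycle = 34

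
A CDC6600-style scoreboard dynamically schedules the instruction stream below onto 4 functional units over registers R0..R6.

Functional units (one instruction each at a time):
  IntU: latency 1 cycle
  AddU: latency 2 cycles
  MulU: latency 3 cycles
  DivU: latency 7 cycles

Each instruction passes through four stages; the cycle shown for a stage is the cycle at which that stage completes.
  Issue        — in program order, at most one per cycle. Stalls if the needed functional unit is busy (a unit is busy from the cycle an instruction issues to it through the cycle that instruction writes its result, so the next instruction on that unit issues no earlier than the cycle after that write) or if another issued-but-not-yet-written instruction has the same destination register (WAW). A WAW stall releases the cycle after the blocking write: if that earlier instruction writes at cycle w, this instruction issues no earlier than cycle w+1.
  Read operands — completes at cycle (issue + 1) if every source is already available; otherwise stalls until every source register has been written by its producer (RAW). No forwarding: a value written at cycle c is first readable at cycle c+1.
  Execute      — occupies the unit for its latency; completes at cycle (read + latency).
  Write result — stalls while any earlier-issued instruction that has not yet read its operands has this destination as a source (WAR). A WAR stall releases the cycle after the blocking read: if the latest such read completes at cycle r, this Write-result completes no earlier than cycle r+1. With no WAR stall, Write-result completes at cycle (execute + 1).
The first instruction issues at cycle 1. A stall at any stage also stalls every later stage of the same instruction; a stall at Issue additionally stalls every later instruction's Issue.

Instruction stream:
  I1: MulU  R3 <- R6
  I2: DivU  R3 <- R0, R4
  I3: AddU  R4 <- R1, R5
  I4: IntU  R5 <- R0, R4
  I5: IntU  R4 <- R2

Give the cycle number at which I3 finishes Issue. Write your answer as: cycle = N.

cycle = 8

cycle 1: issue I1 (MulU)
cycle 2: I1 read-ops
cycle 5: I1 finished on MulU
cycle 6: I1→R3
cycle 7: issue I2 (DivU)
cycle 8: I2 read-ops, issue I3 (AddU)
cycle 9: I3 read-ops, issue I4 (IntU)
cycle 11: I3 finished on AddU
cycle 12: I3→R4
cycle 13: I4 read-ops
cycle 14: I4 finished on IntU
cycle 15: I2 finished on DivU, I4→R5
cycle 16: I2→R3, issue I5 (IntU)
cycle 17: I5 read-ops
cycle 18: I5 finished on IntU
cycle 19: I5→R4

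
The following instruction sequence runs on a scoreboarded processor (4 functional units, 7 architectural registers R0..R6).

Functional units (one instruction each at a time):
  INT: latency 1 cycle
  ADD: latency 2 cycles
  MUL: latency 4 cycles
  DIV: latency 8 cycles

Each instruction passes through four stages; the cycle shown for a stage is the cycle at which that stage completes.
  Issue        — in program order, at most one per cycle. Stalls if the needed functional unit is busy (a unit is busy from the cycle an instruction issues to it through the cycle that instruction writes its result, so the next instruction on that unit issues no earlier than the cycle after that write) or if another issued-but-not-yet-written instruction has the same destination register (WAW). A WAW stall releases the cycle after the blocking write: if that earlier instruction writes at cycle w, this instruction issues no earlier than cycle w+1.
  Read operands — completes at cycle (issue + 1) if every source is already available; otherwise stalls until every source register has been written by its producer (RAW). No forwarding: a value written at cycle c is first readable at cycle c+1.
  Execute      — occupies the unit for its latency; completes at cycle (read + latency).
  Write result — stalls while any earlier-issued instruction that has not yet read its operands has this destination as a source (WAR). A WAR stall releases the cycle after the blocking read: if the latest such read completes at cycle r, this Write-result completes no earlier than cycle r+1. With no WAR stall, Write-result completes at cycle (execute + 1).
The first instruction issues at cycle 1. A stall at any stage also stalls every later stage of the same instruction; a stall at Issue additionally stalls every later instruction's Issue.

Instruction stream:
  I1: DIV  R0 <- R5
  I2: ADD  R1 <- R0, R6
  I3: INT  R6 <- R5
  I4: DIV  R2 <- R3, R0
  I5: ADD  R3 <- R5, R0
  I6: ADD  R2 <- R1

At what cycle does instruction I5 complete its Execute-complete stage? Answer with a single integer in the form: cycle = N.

cycle = 19

I1: IS=1 RO=2 EX=10 WR=11
I2: IS=2 RO=12 EX=14 WR=15  [RAW R0: wait I1 write@11]
I3: IS=3 RO=4 EX=5 WR=13  [WAR R6: wait I2 read@12]
I4: IS=12 RO=13 EX=21 WR=22  [struct: DIV busy until I1 writes@11]
I5: IS=16 RO=17 EX=19 WR=20  [struct: ADD busy until I2 writes@15]
I6: IS=23 RO=24 EX=26 WR=27  [WAW R2: wait I4 write@22]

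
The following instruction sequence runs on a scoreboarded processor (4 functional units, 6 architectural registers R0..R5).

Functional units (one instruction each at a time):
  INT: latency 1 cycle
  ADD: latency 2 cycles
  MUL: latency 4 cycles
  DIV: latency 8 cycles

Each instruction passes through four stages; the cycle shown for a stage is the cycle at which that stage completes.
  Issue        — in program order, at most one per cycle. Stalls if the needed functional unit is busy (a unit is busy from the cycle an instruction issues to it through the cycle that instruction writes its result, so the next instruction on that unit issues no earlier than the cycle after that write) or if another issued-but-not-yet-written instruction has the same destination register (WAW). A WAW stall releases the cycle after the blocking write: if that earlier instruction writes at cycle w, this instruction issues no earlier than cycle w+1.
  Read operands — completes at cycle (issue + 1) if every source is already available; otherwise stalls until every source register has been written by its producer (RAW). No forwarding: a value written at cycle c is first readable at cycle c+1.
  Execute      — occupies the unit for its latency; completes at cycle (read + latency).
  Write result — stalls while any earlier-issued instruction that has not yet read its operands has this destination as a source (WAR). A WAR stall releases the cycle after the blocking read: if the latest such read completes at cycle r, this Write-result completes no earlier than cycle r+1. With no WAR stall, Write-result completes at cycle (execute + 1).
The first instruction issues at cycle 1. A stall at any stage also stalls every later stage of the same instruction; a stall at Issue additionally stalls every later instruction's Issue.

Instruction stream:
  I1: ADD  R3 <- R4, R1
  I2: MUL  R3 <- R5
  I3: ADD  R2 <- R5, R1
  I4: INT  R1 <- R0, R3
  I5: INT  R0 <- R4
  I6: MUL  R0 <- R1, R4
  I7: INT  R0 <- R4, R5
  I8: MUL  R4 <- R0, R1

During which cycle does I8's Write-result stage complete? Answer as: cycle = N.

cycle = 36

[I1] 1/2/4/5
[I2] 6/7/11/12  (WAW R3: wait I1 write@5)
[I3] 7/8/10/11
[I4] 8/13/14/15  (RAW R3: wait I2 write@12)
[I5] 16/17/18/19  (struct: INT busy until I4 writes@15)
[I6] 20/21/25/26  (WAW R0: wait I5 write@19)
[I7] 27/28/29/30  (WAW R0: wait I6 write@26)
[I8] 28/31/35/36  (RAW R0: wait I7 write@30)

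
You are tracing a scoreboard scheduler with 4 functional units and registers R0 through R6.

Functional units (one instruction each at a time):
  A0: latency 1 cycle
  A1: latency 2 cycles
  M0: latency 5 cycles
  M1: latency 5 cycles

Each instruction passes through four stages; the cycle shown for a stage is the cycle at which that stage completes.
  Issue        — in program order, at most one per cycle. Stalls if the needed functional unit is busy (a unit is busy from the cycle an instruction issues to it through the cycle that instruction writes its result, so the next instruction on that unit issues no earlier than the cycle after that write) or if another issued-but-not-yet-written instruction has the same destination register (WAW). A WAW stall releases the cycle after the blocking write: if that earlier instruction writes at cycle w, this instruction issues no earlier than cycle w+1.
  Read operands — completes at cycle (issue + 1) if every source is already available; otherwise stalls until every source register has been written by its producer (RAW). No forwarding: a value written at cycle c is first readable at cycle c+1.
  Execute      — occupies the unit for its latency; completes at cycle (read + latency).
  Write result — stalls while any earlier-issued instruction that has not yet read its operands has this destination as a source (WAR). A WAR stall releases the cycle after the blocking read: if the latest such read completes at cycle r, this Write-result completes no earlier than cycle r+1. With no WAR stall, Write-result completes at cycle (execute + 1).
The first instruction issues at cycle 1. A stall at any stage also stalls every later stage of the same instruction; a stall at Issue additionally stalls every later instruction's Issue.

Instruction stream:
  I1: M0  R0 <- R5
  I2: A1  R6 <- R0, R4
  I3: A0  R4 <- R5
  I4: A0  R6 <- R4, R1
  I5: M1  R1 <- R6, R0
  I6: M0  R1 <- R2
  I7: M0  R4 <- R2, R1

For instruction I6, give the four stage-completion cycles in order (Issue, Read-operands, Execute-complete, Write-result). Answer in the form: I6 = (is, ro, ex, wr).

I6 = (24, 25, 30, 31)

I1: IS=1 RO=2 EX=7 WR=8
I2: IS=2 RO=9 EX=11 WR=12  [RAW R0: wait I1 write@8]
I3: IS=3 RO=4 EX=5 WR=10  [WAR R4: wait I2 read@9]
I4: IS=13 RO=14 EX=15 WR=16  [WAW R6: wait I2 write@12]
I5: IS=14 RO=17 EX=22 WR=23  [RAW R6: wait I4 write@16]
I6: IS=24 RO=25 EX=30 WR=31  [WAW R1: wait I5 write@23]
I7: IS=32 RO=33 EX=38 WR=39  [struct: M0 busy until I6 writes@31]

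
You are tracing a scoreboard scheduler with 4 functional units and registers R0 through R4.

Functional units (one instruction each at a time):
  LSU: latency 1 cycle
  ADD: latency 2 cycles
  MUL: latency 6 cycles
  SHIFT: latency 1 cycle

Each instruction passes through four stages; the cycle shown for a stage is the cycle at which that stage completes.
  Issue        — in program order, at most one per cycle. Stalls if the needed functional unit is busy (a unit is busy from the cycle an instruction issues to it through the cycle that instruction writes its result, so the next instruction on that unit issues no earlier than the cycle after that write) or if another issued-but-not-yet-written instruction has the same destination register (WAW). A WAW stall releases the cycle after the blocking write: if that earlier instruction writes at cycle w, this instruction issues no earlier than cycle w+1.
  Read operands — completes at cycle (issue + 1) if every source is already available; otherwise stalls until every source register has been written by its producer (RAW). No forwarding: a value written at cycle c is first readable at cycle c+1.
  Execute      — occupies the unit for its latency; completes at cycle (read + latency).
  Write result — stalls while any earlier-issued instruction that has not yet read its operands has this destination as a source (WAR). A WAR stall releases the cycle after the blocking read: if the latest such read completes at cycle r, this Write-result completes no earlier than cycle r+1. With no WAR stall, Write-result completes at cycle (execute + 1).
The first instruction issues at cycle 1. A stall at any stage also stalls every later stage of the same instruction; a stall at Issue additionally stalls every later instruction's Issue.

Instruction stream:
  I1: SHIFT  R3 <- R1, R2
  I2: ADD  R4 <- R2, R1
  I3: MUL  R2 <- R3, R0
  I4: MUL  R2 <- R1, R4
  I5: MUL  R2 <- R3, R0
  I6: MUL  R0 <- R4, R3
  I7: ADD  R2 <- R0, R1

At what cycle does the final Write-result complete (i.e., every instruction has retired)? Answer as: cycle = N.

cycle 1: I1 dispatched to SHIFT
cycle 2: I1 operands ready · I2 dispatched to ADD
cycle 3: I1 complete · I2 operands ready · I3 dispatched to MUL
cycle 4: R3←I1
cycle 5: I2 complete · I3 operands ready
cycle 6: R4←I2
cycle 11: I3 complete
cycle 12: R2←I3
cycle 13: I4 dispatched to MUL
cycle 14: I4 operands ready
cycle 20: I4 complete
cycle 21: R2←I4
cycle 22: I5 dispatched to MUL
cycle 23: I5 operands ready
cycle 29: I5 complete
cycle 30: R2←I5
cycle 31: I6 dispatched to MUL
cycle 32: I6 operands ready · I7 dispatched to ADD
cycle 38: I6 complete
cycle 39: R0←I6
cycle 40: I7 operands ready
cycle 42: I7 complete
cycle 43: R2←I7

cycle = 43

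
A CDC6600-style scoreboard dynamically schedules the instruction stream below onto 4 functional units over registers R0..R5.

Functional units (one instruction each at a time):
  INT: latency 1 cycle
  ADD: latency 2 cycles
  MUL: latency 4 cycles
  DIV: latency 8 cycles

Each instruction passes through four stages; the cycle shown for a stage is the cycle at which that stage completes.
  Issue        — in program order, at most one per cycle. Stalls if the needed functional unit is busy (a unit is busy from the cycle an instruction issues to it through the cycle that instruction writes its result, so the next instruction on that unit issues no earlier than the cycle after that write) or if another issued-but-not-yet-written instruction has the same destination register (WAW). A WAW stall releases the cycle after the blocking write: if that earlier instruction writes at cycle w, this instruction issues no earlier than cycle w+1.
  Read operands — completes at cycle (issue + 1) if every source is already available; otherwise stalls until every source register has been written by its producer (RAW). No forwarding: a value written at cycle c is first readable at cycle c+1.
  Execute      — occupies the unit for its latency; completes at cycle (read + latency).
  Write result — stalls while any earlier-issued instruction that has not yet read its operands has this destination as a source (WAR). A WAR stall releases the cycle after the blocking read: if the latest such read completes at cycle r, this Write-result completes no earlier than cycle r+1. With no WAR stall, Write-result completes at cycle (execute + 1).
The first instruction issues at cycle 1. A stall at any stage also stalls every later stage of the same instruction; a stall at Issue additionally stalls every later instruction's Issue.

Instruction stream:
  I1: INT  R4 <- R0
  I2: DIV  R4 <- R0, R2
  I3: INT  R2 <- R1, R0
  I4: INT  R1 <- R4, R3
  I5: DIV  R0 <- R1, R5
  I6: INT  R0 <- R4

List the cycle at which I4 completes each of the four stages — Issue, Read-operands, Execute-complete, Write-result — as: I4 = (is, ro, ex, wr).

I1: IS=1 RO=2 EX=3 WR=4
I2: IS=5 RO=6 EX=14 WR=15  [WAW R4: wait I1 write@4]
I3: IS=6 RO=7 EX=8 WR=9
I4: IS=10 RO=16 EX=17 WR=18  [struct: INT busy until I3 writes@9; RAW R4: wait I2 write@15]
I5: IS=16 RO=19 EX=27 WR=28  [struct: DIV busy until I2 writes@15; RAW R1: wait I4 write@18]
I6: IS=29 RO=30 EX=31 WR=32  [WAW R0: wait I5 write@28]

I4 = (10, 16, 17, 18)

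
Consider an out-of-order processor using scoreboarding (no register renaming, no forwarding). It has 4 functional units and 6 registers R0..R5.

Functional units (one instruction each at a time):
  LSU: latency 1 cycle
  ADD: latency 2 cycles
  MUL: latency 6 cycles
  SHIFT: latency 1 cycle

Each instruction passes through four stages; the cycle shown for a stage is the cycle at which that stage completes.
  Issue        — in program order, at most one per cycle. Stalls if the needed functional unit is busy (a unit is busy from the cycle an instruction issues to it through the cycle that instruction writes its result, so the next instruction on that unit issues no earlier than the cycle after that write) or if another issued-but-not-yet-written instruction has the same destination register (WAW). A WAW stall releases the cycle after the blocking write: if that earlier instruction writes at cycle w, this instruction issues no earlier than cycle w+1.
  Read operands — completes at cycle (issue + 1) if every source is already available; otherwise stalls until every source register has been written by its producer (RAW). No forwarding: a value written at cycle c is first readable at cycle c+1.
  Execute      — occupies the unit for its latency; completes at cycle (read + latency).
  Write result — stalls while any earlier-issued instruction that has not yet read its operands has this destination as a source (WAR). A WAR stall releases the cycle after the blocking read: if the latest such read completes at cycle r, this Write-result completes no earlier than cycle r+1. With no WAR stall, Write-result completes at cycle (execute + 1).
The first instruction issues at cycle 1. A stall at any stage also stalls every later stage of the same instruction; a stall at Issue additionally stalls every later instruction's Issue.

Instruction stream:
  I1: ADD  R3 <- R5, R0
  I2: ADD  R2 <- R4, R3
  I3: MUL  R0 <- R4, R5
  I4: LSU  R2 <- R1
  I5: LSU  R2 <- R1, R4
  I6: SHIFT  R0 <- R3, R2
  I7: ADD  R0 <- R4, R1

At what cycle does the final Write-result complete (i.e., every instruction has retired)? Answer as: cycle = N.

cycle = 26

t=1  I1 issues→ADD
t=2  I1 reads
t=4  I1 exec-done
t=5  I1 writes R3
t=6  I2 issues→ADD
t=7  I2 reads; I3 issues→MUL
t=8  I3 reads
t=9  I2 exec-done
t=10  I2 writes R2
t=11  I4 issues→LSU
t=12  I4 reads
t=13  I4 exec-done
t=14  I3 exec-done; I4 writes R2
t=15  I3 writes R0; I5 issues→LSU
t=16  I5 reads; I6 issues→SHIFT
t=17  I5 exec-done
t=18  I5 writes R2
t=19  I6 reads
t=20  I6 exec-done
t=21  I6 writes R0
t=22  I7 issues→ADD
t=23  I7 reads
t=25  I7 exec-done
t=26  I7 writes R0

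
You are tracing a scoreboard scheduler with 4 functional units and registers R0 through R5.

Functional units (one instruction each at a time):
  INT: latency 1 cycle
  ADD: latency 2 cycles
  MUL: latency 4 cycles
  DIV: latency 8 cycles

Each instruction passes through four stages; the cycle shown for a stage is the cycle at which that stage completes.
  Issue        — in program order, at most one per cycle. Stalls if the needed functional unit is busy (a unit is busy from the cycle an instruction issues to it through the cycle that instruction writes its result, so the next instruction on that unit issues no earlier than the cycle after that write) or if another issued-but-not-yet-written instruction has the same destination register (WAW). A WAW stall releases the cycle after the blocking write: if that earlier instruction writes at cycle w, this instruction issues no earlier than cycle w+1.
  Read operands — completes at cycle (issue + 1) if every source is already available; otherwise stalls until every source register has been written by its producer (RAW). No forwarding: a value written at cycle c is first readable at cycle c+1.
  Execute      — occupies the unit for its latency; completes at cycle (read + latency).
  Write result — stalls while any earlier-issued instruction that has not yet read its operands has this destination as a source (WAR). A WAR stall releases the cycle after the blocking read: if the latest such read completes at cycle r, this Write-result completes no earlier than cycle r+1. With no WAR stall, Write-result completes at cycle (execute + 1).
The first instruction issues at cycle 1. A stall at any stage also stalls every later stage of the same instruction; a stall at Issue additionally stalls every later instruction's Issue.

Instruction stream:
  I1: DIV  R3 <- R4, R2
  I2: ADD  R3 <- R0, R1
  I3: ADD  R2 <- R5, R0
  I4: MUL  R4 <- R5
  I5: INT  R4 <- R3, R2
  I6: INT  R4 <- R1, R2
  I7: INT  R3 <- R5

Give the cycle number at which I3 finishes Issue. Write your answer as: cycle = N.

cycle = 17

I1: IS=1 RO=2 EX=10 WR=11
I2: IS=12 RO=13 EX=15 WR=16  [WAW R3: wait I1 write@11]
I3: IS=17 RO=18 EX=20 WR=21  [struct: ADD busy until I2 writes@16]
I4: IS=18 RO=19 EX=23 WR=24
I5: IS=25 RO=26 EX=27 WR=28  [WAW R4: wait I4 write@24]
I6: IS=29 RO=30 EX=31 WR=32  [struct: INT busy until I5 writes@28]
I7: IS=33 RO=34 EX=35 WR=36  [struct: INT busy until I6 writes@32]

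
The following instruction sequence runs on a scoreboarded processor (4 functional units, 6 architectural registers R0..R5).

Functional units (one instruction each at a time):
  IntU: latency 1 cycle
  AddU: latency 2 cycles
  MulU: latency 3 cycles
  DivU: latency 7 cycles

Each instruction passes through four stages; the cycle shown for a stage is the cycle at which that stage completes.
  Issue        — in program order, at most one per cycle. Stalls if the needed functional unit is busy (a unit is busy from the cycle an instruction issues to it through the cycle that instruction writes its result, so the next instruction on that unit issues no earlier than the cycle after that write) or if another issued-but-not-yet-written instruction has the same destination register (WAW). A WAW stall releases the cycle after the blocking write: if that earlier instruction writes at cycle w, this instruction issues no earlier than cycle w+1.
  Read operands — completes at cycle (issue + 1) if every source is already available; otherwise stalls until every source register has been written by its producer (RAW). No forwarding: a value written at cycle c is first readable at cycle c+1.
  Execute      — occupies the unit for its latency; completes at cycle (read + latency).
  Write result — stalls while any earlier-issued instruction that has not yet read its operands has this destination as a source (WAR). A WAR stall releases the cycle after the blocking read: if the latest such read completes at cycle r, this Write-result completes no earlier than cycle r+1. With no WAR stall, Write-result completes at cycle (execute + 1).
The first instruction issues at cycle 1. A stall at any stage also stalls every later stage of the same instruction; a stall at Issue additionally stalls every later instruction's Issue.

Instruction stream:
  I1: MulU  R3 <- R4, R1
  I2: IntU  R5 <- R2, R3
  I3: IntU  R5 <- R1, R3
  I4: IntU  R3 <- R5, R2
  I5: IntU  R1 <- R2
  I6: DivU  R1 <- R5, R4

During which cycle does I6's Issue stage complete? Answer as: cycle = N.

cycle = 22

[1] issue I1 (MulU)
[2] I1 read-ops, issue I2 (IntU)
[5] I1 finished on MulU
[6] I1→R3
[7] I2 read-ops
[8] I2 finished on IntU
[9] I2→R5
[10] issue I3 (IntU)
[11] I3 read-ops
[12] I3 finished on IntU
[13] I3→R5
[14] issue I4 (IntU)
[15] I4 read-ops
[16] I4 finished on IntU
[17] I4→R3
[18] issue I5 (IntU)
[19] I5 read-ops
[20] I5 finished on IntU
[21] I5→R1
[22] issue I6 (DivU)
[23] I6 read-ops
[30] I6 finished on DivU
[31] I6→R1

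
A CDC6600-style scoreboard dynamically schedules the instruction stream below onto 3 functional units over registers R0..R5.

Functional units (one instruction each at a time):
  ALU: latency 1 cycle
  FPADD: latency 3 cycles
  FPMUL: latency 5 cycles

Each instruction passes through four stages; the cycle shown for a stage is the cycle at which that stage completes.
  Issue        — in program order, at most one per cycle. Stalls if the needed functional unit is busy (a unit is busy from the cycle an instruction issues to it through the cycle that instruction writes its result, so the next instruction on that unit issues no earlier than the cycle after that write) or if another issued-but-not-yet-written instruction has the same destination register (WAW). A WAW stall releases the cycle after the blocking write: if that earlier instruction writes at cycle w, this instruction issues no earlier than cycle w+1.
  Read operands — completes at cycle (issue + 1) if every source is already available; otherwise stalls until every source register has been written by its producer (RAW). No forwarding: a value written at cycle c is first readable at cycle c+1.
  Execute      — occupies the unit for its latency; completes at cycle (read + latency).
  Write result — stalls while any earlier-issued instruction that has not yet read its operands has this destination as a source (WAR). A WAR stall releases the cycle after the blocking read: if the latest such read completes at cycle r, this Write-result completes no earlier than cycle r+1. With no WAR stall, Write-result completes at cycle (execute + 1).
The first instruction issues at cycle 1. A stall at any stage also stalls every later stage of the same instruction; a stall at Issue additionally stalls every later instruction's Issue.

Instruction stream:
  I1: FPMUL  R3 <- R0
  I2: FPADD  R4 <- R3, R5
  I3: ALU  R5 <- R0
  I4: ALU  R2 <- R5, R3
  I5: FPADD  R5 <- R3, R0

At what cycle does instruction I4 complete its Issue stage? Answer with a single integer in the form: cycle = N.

cycle = 11

  I1 | 1 | 2 | 7 | 8
  I2 | 2 | 9 | 12 | 13   RAW R3: wait I1 write@8
  I3 | 3 | 4 | 5 | 10   WAR R5: wait I2 read@9
  I4 | 11 | 12 | 13 | 14   struct: ALU busy until I3 writes@10
  I5 | 14 | 15 | 18 | 19   struct: FPADD busy until I2 writes@13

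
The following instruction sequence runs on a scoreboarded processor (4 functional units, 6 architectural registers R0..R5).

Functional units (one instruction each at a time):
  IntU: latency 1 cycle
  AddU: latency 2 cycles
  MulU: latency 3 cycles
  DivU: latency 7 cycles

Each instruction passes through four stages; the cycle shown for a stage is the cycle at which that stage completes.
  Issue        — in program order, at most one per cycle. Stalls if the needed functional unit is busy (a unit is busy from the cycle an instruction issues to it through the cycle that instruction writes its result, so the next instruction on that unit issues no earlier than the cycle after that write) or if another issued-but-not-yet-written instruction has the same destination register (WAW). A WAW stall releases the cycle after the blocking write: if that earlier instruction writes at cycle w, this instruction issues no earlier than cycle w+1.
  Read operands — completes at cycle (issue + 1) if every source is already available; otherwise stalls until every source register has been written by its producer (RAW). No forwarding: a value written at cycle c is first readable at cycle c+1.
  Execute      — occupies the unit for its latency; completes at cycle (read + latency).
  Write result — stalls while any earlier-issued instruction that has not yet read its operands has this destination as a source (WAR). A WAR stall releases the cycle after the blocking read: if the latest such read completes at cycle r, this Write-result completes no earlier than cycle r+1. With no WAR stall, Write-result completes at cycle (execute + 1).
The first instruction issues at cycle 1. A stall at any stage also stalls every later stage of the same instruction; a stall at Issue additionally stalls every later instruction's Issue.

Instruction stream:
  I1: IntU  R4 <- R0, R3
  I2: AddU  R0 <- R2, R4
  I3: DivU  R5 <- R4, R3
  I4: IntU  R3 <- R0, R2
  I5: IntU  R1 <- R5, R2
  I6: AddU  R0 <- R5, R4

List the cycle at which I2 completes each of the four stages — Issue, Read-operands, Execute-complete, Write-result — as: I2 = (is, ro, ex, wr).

I2 = (2, 5, 7, 8)

c1: I1→IntU
c2: I1 RO | I2→AddU
c3: I1 EX | I3→DivU
c4: I1 WR R4
c5: I2 RO | I3 RO | I4→IntU
c7: I2 EX
c8: I2 WR R0
c9: I4 RO
c10: I4 EX
c11: I4 WR R3
c12: I3 EX | I5→IntU
c13: I3 WR R5 | I6→AddU
c14: I5 RO | I6 RO
c15: I5 EX
c16: I5 WR R1 | I6 EX
c17: I6 WR R0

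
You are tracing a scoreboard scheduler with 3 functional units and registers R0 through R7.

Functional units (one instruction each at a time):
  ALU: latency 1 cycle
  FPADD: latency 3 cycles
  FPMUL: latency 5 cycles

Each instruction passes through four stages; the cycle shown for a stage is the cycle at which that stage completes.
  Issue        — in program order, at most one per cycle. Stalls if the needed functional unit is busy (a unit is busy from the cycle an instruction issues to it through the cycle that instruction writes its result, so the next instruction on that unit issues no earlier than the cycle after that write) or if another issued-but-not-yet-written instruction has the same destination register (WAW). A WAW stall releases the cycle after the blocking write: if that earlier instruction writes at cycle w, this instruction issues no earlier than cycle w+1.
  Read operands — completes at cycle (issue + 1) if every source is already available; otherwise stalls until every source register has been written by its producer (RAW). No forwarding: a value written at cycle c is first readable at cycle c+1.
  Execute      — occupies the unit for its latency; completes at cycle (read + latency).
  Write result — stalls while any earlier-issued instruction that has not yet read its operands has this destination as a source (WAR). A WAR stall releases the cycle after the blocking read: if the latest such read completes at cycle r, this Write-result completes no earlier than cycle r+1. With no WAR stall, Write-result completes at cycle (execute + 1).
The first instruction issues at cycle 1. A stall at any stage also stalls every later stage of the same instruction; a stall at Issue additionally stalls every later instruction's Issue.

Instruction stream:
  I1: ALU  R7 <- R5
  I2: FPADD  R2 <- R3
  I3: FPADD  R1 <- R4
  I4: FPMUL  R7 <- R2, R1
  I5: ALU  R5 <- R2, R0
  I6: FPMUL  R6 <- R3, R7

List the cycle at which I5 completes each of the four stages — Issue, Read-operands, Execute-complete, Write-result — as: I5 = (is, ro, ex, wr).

[I1] 1/2/3/4
[I2] 2/3/6/7
[I3] 8/9/12/13  (struct: FPADD busy until I2 writes@7)
[I4] 9/14/19/20  (RAW R1: wait I3 write@13)
[I5] 10/11/12/13
[I6] 21/22/27/28  (struct: FPMUL busy until I4 writes@20)

I5 = (10, 11, 12, 13)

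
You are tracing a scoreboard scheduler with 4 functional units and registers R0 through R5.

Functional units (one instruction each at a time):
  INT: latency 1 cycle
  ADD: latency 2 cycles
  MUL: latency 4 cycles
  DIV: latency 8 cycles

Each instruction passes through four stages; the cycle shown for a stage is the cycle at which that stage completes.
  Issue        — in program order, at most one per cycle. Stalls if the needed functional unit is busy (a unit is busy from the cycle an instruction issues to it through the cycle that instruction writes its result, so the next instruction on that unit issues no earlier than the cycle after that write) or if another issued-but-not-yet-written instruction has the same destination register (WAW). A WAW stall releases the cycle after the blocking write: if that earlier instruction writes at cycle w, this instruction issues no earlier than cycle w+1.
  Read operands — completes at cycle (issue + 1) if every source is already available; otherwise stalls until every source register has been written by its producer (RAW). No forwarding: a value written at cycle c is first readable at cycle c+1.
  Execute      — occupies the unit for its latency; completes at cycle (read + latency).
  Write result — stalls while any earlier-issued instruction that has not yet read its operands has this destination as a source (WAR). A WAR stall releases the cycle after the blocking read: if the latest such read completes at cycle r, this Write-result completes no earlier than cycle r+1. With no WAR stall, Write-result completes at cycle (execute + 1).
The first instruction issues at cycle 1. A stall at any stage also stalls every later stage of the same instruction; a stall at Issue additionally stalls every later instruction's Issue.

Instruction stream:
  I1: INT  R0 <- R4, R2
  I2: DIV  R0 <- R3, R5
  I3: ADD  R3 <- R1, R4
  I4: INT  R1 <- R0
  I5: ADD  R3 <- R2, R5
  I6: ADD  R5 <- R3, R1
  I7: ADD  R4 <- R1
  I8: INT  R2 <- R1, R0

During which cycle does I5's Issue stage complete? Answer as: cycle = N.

  I1 | 1 | 2 | 3 | 4
  I2 | 5 | 6 | 14 | 15   WAW R0: wait I1 write@4
  I3 | 6 | 7 | 9 | 10
  I4 | 7 | 16 | 17 | 18   RAW R0: wait I2 write@15
  I5 | 11 | 12 | 14 | 15   struct: ADD busy until I3 writes@10
  I6 | 16 | 19 | 21 | 22   struct: ADD busy until I5 writes@15 · RAW R1: wait I4 write@18
  I7 | 23 | 24 | 26 | 27   struct: ADD busy until I6 writes@22
  I8 | 24 | 25 | 26 | 27

cycle = 11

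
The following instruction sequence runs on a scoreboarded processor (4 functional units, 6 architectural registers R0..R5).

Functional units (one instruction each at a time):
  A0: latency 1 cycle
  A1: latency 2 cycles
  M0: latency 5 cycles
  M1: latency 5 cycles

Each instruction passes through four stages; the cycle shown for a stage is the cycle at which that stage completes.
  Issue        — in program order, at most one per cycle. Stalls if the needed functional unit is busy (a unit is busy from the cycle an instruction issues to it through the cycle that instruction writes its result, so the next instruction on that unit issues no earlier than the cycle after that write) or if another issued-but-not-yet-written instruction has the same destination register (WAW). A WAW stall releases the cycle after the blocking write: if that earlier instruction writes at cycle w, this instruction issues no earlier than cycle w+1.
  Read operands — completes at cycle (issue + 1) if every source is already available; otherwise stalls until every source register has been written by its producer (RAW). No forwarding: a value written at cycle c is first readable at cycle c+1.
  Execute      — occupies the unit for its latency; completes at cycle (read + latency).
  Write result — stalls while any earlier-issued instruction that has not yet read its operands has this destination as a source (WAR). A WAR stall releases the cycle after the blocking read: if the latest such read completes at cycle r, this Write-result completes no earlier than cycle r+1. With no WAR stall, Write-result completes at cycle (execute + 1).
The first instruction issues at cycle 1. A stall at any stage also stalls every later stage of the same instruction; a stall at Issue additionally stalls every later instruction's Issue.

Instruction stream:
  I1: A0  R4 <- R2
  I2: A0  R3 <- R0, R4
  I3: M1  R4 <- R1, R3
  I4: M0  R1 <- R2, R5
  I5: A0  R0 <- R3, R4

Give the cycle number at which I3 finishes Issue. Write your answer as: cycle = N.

cycle = 6

[1] issue I1 (A0)
[2] I1 read-ops
[3] I1 finished on A0
[4] I1→R4
[5] issue I2 (A0)
[6] I2 read-ops | issue I3 (M1)
[7] I2 finished on A0 | issue I4 (M0)
[8] I2→R3 | I4 read-ops
[9] I3 read-ops | issue I5 (A0)
[13] I4 finished on M0
[14] I3 finished on M1 | I4→R1
[15] I3→R4
[16] I5 read-ops
[17] I5 finished on A0
[18] I5→R0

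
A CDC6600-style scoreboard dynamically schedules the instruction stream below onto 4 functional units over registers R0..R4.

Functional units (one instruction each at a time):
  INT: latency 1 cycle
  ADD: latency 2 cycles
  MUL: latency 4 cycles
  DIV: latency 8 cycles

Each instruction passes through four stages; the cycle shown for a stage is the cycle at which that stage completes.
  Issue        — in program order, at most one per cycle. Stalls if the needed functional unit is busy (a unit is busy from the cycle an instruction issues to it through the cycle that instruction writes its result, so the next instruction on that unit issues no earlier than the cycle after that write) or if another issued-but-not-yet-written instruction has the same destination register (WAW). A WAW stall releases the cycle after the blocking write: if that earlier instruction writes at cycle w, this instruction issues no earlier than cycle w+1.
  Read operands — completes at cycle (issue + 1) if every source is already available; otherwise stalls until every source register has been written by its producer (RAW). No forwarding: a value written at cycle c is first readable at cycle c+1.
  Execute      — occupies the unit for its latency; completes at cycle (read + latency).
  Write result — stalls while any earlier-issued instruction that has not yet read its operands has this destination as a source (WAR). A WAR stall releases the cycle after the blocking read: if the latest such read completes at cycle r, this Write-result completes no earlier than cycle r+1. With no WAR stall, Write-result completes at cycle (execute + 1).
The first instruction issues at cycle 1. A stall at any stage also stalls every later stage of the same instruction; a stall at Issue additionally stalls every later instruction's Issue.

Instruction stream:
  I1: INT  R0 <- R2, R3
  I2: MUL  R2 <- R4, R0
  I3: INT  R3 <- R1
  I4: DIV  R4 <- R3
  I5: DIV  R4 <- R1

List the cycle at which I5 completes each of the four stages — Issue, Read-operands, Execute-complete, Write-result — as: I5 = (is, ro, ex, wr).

I5 = (19, 20, 28, 29)

  I1 | 1 | 2 | 3 | 4
  I2 | 2 | 5 | 9 | 10   RAW R0: wait I1 write@4
  I3 | 5 | 6 | 7 | 8   struct: INT busy until I1 writes@4
  I4 | 6 | 9 | 17 | 18   RAW R3: wait I3 write@8
  I5 | 19 | 20 | 28 | 29   struct: DIV busy until I4 writes@18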